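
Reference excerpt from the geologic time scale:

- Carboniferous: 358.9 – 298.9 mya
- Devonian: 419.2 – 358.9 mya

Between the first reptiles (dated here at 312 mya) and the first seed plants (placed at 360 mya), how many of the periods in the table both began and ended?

The older date is 360 Ma and the younger is 312 Ma.
No period both begins after 360 Ma and ends before 312 Ma, so the count is 0.

0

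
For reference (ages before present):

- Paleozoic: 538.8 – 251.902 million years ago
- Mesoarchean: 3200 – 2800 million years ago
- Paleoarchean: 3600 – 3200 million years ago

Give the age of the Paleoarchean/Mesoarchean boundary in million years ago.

3200 million years ago

The Paleoarchean ends and the Mesoarchean begins at 3200 million years ago.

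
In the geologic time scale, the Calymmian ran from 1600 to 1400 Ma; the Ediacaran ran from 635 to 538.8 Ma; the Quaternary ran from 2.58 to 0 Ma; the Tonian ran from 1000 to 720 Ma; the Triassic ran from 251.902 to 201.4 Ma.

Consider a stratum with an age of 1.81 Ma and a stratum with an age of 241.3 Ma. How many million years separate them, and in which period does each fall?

Elapsed time: 241.3 − 1.81 = 239.49 Myr.
1.81 Ma lies within 2.58–0 Ma: Quaternary.
241.3 Ma lies within 251.902–201.4 Ma: Triassic.

239.49 million years apart; the first in the Quaternary, the second in the Triassic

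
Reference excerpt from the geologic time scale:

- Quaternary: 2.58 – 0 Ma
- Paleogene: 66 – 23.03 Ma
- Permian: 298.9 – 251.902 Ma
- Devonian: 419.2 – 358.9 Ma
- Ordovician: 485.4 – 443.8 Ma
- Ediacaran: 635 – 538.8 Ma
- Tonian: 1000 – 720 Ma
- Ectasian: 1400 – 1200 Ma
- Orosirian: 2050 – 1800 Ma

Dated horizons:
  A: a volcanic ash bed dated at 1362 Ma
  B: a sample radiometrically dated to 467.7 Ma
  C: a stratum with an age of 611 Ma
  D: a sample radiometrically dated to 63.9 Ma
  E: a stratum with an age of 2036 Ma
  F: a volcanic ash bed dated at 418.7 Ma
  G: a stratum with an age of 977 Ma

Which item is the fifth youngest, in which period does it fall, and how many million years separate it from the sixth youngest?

Sorted youngest-first by Ma: D (63.9), F (418.7), B (467.7), C (611), G (977), A (1362), E (2036).
The fifth youngest is G at 977 Ma, which lies in 1000–720 Ma: the Tonian.
The sixth youngest is A at 1362 Ma; separation = |977 − 1362| = 385 Myr.

G, in the Tonian; 385 million years to A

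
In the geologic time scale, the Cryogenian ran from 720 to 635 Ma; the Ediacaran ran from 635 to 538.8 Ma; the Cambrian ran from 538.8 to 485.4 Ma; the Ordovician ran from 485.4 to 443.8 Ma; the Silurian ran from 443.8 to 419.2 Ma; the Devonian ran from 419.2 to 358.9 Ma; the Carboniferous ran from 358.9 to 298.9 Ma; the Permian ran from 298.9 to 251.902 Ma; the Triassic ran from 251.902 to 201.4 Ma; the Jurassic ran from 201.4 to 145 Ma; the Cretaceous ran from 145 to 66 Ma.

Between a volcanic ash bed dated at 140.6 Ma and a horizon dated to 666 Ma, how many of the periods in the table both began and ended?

666 Ma sits inside the Cryogenian (720–635) and 140.6 Ma inside the Cretaceous (145–66); neither of those is wholly between the two dates.
The listed periods lying completely between them are Ediacaran, Cambrian, Ordovician, Silurian, Devonian, Carboniferous, Permian, Triassic, Jurassic — 9 in all.

9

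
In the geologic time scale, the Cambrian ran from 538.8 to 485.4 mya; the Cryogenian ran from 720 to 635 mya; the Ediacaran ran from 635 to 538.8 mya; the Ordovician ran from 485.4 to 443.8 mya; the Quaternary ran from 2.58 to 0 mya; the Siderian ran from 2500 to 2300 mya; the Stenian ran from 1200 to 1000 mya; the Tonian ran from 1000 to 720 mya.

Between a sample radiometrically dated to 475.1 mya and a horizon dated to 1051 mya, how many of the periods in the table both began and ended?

4

1051 Ma sits inside the Stenian (1200–1000) and 475.1 Ma inside the Ordovician (485.4–443.8); neither of those is wholly between the two dates.
The listed periods lying completely between them are Tonian, Cryogenian, Ediacaran, Cambrian — 4 in all.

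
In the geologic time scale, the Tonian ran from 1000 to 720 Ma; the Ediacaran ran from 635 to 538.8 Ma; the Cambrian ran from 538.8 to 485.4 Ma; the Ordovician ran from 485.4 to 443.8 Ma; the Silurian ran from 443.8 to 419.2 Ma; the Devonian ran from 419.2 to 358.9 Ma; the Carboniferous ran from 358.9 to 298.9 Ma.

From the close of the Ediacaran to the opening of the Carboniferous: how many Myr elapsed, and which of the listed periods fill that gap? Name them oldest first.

179.9 million years; Cambrian, Ordovician, Silurian, Devonian

The Ediacaran closes at 538.8 Ma and the Carboniferous opens at 358.9 Ma, so the interval is 538.8 − 358.9 = 179.9 Myr.
A period fits inside if it starts at or after 538.8 Ma and ends at or before 358.9 Ma; oldest first that gives Cambrian, Ordovician, Silurian, Devonian.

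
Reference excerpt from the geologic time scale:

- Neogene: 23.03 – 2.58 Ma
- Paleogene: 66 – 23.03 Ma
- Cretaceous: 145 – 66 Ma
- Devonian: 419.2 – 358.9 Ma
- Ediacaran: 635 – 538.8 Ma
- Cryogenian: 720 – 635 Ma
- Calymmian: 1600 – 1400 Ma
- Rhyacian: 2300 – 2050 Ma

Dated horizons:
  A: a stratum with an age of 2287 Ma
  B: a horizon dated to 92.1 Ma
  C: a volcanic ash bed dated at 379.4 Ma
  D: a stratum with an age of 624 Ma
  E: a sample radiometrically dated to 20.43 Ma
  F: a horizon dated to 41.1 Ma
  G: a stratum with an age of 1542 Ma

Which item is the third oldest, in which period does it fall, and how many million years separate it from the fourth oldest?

Sorted oldest-first by Ma: A (2287), G (1542), D (624), C (379.4), B (92.1), F (41.1), E (20.43).
The third oldest is D at 624 Ma, which lies in 635–538.8 Ma: the Ediacaran.
The fourth oldest is C at 379.4 Ma; separation = |624 − 379.4| = 244.6 Myr.

D, in the Ediacaran; 244.6 million years to C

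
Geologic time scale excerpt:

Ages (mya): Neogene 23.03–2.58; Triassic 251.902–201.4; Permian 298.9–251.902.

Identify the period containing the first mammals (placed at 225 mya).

Triassic

225 Ma lies between 251.902 and 201.4 Ma, so it falls in the Triassic.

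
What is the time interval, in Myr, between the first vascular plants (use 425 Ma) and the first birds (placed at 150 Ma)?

425 − 150 = 275 million years.

275 million years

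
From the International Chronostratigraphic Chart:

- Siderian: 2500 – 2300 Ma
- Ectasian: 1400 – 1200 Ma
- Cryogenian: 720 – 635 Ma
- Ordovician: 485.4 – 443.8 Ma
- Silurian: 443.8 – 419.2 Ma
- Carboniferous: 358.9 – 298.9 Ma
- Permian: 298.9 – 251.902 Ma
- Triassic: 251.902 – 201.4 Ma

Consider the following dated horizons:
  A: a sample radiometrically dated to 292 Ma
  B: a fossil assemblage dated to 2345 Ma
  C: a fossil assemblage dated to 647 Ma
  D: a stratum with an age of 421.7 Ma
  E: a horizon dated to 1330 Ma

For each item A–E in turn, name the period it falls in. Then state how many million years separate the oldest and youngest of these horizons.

A — Permian; B — Siderian; C — Cryogenian; D — Silurian; E — Ectasian; span 2053 million years

A: 292 Ma lies in 298.9–251.902 Ma, so Permian.
B: 2345 Ma lies in 2500–2300 Ma, so Siderian.
C: 647 Ma lies in 720–635 Ma, so Cryogenian.
D: 421.7 Ma lies in 443.8–419.2 Ma, so Silurian.
E: 1330 Ma lies in 1400–1200 Ma, so Ectasian.
Oldest = 2345 Ma, youngest = 292 Ma → span 2053 Myr.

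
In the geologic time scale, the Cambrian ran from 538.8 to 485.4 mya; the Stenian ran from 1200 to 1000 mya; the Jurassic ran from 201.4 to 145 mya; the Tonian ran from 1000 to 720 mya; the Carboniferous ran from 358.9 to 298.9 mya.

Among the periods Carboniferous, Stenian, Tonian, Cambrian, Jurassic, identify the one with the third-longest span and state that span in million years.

Carboniferous, 60 million years

Durations: Carboniferous 60; Stenian 200; Tonian 280; Cambrian 53.4; Jurassic 56.4 Myr.
Sorted longest-first: Tonian (280), Stenian (200), Carboniferous (60), Jurassic (56.4), Cambrian (53.4).
The third longest is Carboniferous at 60 Myr.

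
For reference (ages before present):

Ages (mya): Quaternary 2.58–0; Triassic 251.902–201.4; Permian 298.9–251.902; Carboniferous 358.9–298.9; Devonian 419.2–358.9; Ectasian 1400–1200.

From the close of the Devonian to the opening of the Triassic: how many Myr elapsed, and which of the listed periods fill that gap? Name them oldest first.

End of Devonian = 358.9 Ma; start of Triassic = 251.902 Ma.
Gap = 358.9 − 251.902 = 106.998 Myr.
Periods wholly inside 358.9–251.902 Ma: Carboniferous (358.9–298.9), Permian (298.9–251.902).

106.998 million years; Carboniferous, Permian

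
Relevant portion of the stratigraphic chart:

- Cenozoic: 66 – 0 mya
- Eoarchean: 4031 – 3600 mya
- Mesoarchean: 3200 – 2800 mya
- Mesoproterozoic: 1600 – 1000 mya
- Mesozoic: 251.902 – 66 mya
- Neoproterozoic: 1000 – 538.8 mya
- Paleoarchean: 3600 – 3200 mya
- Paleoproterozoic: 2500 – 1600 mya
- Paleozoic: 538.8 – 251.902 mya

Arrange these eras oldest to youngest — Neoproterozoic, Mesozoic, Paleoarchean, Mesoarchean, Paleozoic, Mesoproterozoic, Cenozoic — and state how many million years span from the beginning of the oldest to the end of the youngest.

Paleoarchean → Mesoarchean → Mesoproterozoic → Neoproterozoic → Paleozoic → Mesozoic → Cenozoic; total span 3600 Myr

Start ages (Ma): Paleoarchean 3600, Mesoarchean 3200, Mesoproterozoic 1600, Neoproterozoic 1000, Paleozoic 538.8, Mesozoic 251.902, Cenozoic 66.
Ordered oldest to youngest: Paleoarchean, Mesoarchean, Mesoproterozoic, Neoproterozoic, Paleozoic, Mesozoic, Cenozoic.
Span = 3600 − 0 = 3600 Myr.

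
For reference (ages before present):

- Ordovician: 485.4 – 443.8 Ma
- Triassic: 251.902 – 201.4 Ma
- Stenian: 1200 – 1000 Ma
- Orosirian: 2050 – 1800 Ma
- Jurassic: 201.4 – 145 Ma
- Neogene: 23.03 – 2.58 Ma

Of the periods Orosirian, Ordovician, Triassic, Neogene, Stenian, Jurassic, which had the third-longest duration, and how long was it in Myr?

Durations: Orosirian 250; Ordovician 41.6; Triassic 50.502; Neogene 20.45; Stenian 200; Jurassic 56.4 Myr.
Sorted longest-first: Orosirian (250), Stenian (200), Jurassic (56.4), Triassic (50.502), Ordovician (41.6), Neogene (20.45).
The third longest is Jurassic at 56.4 Myr.

Jurassic, 56.4 million years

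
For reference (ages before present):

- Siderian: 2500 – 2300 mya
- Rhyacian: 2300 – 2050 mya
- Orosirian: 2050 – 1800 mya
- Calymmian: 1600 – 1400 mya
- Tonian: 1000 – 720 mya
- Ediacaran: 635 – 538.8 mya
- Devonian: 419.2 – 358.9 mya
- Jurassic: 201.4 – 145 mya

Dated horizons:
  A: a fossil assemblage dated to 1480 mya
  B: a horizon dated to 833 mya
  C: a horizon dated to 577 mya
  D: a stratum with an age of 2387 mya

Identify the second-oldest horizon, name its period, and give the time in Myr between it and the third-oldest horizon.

Sorted oldest-first by Ma: D (2387), A (1480), B (833), C (577).
The second oldest is A at 1480 Ma, which lies in 1600–1400 Ma: the Calymmian.
The third oldest is B at 833 Ma; separation = |1480 − 833| = 647 Myr.

A, in the Calymmian; 647 million years to B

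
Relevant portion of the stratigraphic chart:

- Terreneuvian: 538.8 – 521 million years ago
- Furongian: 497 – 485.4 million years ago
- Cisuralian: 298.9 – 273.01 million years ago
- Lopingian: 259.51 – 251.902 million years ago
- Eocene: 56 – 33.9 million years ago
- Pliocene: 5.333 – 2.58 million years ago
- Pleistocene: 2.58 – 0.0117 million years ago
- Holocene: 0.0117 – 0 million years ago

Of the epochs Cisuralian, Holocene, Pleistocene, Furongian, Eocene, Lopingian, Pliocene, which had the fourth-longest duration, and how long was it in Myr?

Lopingian, 7.608 million years

Start − end for each: Cisuralian 298.9 − 273.01 = 25.89; Holocene 0.0117 − 0 = 0.0117; Pleistocene 2.58 − 0.0117 = 2.5683; Furongian 497 − 485.4 = 11.6; Eocene 56 − 33.9 = 22.1; Lopingian 259.51 − 251.902 = 7.608; Pliocene 5.333 − 2.58 = 2.753.
Ranking these from longest: Cisuralian > Eocene > Furongian > Lopingian > Pliocene > Pleistocene > Holocene.
Position 4 in that ranking is Lopingian, which lasted 7.608 Myr.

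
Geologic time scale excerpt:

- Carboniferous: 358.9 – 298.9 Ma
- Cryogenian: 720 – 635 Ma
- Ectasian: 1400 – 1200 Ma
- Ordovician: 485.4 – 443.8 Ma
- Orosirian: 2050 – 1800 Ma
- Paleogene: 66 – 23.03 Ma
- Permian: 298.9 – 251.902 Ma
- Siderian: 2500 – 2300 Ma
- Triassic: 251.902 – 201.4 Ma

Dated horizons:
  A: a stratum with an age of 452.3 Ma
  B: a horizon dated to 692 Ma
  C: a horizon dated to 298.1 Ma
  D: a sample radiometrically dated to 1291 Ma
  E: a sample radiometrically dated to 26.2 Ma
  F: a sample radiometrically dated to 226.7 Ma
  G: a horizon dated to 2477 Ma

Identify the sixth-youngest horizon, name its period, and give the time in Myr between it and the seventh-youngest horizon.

Smaller Ma means younger, so youngest first: E 26.2 < F 226.7 < C 298.1 < A 452.3 < B 692 < D 1291 < G 2477.
Counting 6 along gives D (1291 Ma); the excerpt puts that inside the Ectasian, 1400–1200 Ma.
Next in line is G (2477 Ma), and 2477 − 1291 = 1186 Myr.

D, in the Ectasian; 1186 million years to G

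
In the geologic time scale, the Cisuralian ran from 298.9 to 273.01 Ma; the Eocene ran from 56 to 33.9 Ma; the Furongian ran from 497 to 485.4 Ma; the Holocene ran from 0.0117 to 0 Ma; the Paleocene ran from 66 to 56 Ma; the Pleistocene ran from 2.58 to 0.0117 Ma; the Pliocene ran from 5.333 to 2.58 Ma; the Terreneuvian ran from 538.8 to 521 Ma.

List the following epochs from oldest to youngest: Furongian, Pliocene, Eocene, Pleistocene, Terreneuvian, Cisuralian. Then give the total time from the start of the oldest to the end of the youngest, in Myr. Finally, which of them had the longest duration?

Start ages (Ma): Terreneuvian 538.8, Furongian 497, Cisuralian 298.9, Eocene 56, Pliocene 5.333, Pleistocene 2.58.
Ordered oldest to youngest: Terreneuvian, Furongian, Cisuralian, Eocene, Pliocene, Pleistocene.
Span = 538.8 − 0.0117 = 538.7883 Myr.
Durations: Cisuralian 25.89, Terreneuvian 17.8, Eocene 22.1, Furongian 11.6, Pleistocene 2.5683, Pliocene 2.753 → longest is Cisuralian (25.89 Myr).

Terreneuvian, Furongian, Cisuralian, Eocene, Pliocene, Pleistocene; total span 538.7883 Myr; longest is Cisuralian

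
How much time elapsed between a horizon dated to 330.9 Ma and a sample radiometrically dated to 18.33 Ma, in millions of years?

312.57 million years

330.9 − 18.33 = 312.57 million years.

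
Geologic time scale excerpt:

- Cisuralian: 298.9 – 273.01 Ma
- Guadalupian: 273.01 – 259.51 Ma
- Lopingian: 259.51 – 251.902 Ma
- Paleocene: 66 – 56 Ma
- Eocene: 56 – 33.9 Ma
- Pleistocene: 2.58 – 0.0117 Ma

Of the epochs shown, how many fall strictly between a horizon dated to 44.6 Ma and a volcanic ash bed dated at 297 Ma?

3

The older date is 297 Ma and the younger is 44.6 Ma.
Epochs with start < 297 and end > 44.6 Ma: Guadalupian (273.01–259.51), Lopingian (259.51–251.902), Paleocene (66–56).
That is 3 complete epochs.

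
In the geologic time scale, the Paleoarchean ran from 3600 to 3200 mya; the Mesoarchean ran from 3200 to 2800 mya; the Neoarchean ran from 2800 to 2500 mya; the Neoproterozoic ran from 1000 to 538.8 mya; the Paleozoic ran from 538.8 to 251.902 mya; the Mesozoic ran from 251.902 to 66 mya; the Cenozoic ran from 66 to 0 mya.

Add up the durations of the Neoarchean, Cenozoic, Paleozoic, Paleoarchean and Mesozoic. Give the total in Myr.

1238.8 million years

Each duration: Neoarchean = 300; Cenozoic = 66; Paleozoic = 286.898; Paleoarchean = 400; Mesozoic = 185.902.
Sum: 300 + 66 + 286.898 + 400 + 185.902 = 1238.8 Myr.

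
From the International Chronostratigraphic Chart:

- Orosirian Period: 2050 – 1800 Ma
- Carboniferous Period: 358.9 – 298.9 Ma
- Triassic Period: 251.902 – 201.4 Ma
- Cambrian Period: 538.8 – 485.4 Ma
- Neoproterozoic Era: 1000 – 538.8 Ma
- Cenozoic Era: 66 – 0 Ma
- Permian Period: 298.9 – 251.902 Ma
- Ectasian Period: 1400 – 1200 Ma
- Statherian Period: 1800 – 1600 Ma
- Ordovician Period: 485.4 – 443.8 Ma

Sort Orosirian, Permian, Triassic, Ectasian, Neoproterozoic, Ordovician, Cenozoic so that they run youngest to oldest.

Cenozoic → Triassic → Permian → Ordovician → Neoproterozoic → Ectasian → Orosirian

Sorting by start age (ascending Ma, since larger Ma = older): Cenozoic began 66, Triassic began 251.902, Permian began 298.9, Ordovician began 485.4, Neoproterozoic began 1000, Ectasian began 1400, Orosirian began 2050.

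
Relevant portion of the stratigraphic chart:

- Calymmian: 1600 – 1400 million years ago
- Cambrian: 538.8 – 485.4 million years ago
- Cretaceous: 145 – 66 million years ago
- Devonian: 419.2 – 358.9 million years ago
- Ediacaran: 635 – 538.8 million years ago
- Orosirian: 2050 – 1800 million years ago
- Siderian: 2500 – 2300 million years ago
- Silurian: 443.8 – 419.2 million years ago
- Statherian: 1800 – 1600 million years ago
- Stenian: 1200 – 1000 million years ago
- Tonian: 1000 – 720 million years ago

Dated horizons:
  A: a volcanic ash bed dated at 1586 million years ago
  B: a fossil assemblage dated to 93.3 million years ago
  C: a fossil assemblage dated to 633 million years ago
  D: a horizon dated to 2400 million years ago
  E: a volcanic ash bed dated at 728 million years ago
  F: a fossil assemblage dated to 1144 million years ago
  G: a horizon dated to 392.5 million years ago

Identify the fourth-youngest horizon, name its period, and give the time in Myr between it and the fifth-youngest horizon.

Sorted youngest-first by Ma: B (93.3), G (392.5), C (633), E (728), F (1144), A (1586), D (2400).
The fourth youngest is E at 728 Ma, which lies in 1000–720 Ma: the Tonian.
The fifth youngest is F at 1144 Ma; separation = |728 − 1144| = 416 Myr.

E, in the Tonian; 416 million years to F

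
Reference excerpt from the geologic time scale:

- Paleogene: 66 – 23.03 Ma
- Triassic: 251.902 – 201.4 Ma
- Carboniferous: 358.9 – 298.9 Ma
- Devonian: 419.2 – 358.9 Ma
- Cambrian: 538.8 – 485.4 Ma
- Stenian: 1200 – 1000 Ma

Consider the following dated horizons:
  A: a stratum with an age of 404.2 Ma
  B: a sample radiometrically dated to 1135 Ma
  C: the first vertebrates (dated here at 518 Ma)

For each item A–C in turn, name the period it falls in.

Match each age against the start–end ranges in the excerpt: A = 404.2 Ma → Devonian (419.2–358.9); B = 1135 Ma → Stenian (1200–1000); C = 518 Ma → Cambrian (538.8–485.4).

A — Devonian; B — Stenian; C — Cambrian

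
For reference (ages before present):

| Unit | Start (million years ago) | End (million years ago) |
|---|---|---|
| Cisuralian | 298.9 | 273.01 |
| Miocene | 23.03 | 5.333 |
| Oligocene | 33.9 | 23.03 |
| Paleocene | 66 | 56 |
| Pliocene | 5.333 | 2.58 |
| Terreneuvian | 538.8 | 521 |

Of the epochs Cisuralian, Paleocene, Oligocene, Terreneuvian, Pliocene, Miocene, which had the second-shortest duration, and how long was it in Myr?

Durations: Cisuralian 25.89; Paleocene 10; Oligocene 10.87; Terreneuvian 17.8; Pliocene 2.753; Miocene 17.697 Myr.
Sorted shortest-first: Pliocene (2.753), Paleocene (10), Oligocene (10.87), Miocene (17.697), Terreneuvian (17.8), Cisuralian (25.89).
The second shortest is Paleocene at 10 Myr.

Paleocene, 10 million years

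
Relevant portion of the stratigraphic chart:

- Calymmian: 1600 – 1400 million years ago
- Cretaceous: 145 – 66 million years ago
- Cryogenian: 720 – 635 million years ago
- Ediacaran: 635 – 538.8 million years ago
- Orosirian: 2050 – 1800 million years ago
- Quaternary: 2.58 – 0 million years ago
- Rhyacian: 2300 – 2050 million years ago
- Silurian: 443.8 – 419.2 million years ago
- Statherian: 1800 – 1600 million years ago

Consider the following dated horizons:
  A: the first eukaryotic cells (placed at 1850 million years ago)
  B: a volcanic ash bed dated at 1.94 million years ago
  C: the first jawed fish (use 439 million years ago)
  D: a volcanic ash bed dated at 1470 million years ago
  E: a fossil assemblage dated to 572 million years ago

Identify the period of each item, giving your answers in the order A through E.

A: 1850 Ma lies in 2050–1800 Ma, so Orosirian.
B: 1.94 Ma lies in 2.58–0 Ma, so Quaternary.
C: 439 Ma lies in 443.8–419.2 Ma, so Silurian.
D: 1470 Ma lies in 1600–1400 Ma, so Calymmian.
E: 572 Ma lies in 635–538.8 Ma, so Ediacaran.

A — Orosirian; B — Quaternary; C — Silurian; D — Calymmian; E — Ediacaran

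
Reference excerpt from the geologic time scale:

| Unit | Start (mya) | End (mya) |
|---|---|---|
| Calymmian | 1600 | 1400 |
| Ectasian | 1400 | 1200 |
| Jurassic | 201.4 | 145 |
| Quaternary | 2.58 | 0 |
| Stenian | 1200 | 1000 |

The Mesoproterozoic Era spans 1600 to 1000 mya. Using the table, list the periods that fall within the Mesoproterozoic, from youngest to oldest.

Stenian, Ectasian, Calymmian

Periods with both bounds inside 1600–1000 Ma: Stenian (1200–1000), Ectasian (1400–1200), Calymmian (1600–1400).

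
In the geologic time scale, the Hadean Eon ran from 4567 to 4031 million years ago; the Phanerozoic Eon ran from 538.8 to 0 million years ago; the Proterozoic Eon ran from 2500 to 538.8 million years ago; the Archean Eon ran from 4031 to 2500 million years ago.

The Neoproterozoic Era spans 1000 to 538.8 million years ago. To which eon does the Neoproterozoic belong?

The Neoproterozoic (1000–538.8 Ma) lies entirely within 2500–538.8 Ma, the Proterozoic Eon.

Proterozoic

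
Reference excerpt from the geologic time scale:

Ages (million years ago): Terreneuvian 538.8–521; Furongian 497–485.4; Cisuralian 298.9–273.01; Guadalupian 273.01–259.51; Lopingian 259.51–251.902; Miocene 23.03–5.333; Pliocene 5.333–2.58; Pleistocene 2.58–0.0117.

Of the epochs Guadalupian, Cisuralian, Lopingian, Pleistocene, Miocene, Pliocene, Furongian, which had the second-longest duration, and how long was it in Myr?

Miocene, 17.697 million years

Start − end for each: Guadalupian 273.01 − 259.51 = 13.5; Cisuralian 298.9 − 273.01 = 25.89; Lopingian 259.51 − 251.902 = 7.608; Pleistocene 2.58 − 0.0117 = 2.5683; Miocene 23.03 − 5.333 = 17.697; Pliocene 5.333 − 2.58 = 2.753; Furongian 497 − 485.4 = 11.6.
Ranking these from longest: Cisuralian > Miocene > Guadalupian > Furongian > Lopingian > Pliocene > Pleistocene.
Position 2 in that ranking is Miocene, which lasted 17.697 Myr.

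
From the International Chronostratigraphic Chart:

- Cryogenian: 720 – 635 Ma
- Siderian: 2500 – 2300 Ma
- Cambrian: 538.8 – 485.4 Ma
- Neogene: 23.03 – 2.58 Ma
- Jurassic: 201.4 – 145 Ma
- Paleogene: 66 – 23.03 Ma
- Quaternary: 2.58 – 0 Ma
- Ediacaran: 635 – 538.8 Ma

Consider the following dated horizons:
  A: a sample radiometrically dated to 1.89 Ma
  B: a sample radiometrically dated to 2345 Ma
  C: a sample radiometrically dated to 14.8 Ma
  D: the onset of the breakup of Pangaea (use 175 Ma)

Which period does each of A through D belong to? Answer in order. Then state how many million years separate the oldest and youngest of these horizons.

A — Quaternary; B — Siderian; C — Neogene; D — Jurassic; span 2343.11 million years

A: 1.89 Ma lies in 2.58–0 Ma, so Quaternary.
B: 2345 Ma lies in 2500–2300 Ma, so Siderian.
C: 14.8 Ma lies in 23.03–2.58 Ma, so Neogene.
D: 175 Ma lies in 201.4–145 Ma, so Jurassic.
Oldest = 2345 Ma, youngest = 1.89 Ma → span 2343.11 Myr.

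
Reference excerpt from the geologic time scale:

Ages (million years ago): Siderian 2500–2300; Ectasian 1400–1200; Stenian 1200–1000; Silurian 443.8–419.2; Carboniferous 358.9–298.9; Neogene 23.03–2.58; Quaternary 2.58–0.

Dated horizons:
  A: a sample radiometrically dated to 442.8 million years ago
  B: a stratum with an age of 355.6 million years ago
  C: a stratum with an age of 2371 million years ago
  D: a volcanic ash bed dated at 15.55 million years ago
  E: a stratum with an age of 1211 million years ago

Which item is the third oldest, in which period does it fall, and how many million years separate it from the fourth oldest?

Larger Ma means older, so oldest first: C 2371 > E 1211 > A 442.8 > B 355.6 > D 15.55.
Counting 3 along gives A (442.8 Ma); the excerpt puts that inside the Silurian, 443.8–419.2 Ma.
Next in line is B (355.6 Ma), and 442.8 − 355.6 = 87.2 Myr.

A, in the Silurian; 87.2 million years to B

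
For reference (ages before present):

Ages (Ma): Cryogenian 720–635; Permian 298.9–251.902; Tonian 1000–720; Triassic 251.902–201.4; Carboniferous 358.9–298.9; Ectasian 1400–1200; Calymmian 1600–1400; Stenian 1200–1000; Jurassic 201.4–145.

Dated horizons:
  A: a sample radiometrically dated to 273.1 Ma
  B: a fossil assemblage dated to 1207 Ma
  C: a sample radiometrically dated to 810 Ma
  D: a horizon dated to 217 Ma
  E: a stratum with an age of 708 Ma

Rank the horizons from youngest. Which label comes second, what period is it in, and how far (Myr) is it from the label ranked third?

Smaller Ma means younger, so youngest first: D 217 < A 273.1 < E 708 < C 810 < B 1207.
Counting 2 along gives A (273.1 Ma); the excerpt puts that inside the Permian, 298.9–251.902 Ma.
Next in line is E (708 Ma), and 708 − 273.1 = 434.9 Myr.

A, in the Permian; 434.9 million years to E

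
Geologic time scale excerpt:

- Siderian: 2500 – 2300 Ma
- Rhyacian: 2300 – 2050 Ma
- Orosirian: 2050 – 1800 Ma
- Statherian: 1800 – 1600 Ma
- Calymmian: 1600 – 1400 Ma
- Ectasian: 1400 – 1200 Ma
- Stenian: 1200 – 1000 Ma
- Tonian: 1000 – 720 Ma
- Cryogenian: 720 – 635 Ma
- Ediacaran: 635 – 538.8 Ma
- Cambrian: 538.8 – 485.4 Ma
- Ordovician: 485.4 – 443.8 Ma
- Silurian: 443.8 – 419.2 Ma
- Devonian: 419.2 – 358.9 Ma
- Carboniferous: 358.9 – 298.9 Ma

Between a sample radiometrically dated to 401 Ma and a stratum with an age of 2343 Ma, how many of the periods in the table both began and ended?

The older date is 2343 Ma and the younger is 401 Ma.
Periods with start < 2343 and end > 401 Ma: Rhyacian (2300–2050), Orosirian (2050–1800), Statherian (1800–1600), Calymmian (1600–1400), Ectasian (1400–1200), Stenian (1200–1000), Tonian (1000–720), Cryogenian (720–635), Ediacaran (635–538.8), Cambrian (538.8–485.4), Ordovician (485.4–443.8), Silurian (443.8–419.2).
That is 12 complete periods.

12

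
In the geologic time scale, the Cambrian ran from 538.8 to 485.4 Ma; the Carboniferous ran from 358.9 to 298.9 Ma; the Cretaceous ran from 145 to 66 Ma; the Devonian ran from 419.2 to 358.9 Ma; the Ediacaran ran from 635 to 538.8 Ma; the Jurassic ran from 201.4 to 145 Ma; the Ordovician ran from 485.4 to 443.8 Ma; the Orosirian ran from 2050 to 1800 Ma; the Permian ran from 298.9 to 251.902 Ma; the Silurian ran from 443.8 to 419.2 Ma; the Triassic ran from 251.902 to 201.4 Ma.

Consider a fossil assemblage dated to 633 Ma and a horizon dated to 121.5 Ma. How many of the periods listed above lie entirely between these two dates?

8

The older date is 633 Ma and the younger is 121.5 Ma.
Periods with start < 633 and end > 121.5 Ma: Cambrian (538.8–485.4), Ordovician (485.4–443.8), Silurian (443.8–419.2), Devonian (419.2–358.9), Carboniferous (358.9–298.9), Permian (298.9–251.902), Triassic (251.902–201.4), Jurassic (201.4–145).
That is 8 complete periods.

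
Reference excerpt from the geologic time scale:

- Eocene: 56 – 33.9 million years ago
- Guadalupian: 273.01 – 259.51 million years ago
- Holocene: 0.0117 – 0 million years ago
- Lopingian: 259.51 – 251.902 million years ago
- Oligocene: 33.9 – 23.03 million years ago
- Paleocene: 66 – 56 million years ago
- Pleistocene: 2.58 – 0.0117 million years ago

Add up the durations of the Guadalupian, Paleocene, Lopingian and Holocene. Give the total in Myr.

Duration is start − end for each: (273.01 − 259.51) + (66 − 56) + (259.51 − 251.902) + (0.0117 − 0).
That is 13.5 + 10 + 7.608 + 0.0117, which totals 31.1197 million years.

31.1197 million years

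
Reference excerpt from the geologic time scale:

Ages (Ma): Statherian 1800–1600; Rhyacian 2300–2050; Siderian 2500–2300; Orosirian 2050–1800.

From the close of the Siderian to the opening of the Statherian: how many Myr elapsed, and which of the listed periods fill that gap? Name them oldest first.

The Siderian closes at 2300 Ma and the Statherian opens at 1800 Ma, so the interval is 2300 − 1800 = 500 Myr.
A period fits inside if it starts at or after 2300 Ma and ends at or before 1800 Ma; oldest first that gives Rhyacian, Orosirian.

500 million years; Rhyacian, Orosirian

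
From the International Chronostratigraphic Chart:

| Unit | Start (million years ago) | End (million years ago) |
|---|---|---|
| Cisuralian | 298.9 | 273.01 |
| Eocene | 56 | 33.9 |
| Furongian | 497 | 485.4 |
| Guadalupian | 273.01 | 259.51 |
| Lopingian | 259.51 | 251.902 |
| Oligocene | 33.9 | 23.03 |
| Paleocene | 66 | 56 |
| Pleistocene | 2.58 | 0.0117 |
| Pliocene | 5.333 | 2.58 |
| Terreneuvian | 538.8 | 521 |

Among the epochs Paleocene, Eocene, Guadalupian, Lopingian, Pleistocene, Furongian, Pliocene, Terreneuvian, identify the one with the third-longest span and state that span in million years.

Guadalupian, 13.5 million years

Start − end for each: Paleocene 66 − 56 = 10; Eocene 56 − 33.9 = 22.1; Guadalupian 273.01 − 259.51 = 13.5; Lopingian 259.51 − 251.902 = 7.608; Pleistocene 2.58 − 0.0117 = 2.5683; Furongian 497 − 485.4 = 11.6; Pliocene 5.333 − 2.58 = 2.753; Terreneuvian 538.8 − 521 = 17.8.
Ranking these from longest: Eocene > Terreneuvian > Guadalupian > Furongian > Paleocene > Lopingian > Pliocene > Pleistocene.
Position 3 in that ranking is Guadalupian, which lasted 13.5 Myr.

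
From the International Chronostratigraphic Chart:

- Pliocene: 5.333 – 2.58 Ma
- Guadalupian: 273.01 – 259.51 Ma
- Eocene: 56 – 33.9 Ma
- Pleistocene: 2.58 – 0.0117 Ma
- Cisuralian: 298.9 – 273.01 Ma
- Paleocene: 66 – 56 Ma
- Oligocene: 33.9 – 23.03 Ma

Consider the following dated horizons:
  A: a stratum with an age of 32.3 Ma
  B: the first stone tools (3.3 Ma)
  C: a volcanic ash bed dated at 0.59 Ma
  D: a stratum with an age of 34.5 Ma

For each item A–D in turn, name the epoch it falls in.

Match each age against the start–end ranges in the excerpt: A = 32.3 Ma → Oligocene (33.9–23.03); B = 3.3 Ma → Pliocene (5.333–2.58); C = 0.59 Ma → Pleistocene (2.58–0.0117); D = 34.5 Ma → Eocene (56–33.9).

A — Oligocene; B — Pliocene; C — Pleistocene; D — Eocene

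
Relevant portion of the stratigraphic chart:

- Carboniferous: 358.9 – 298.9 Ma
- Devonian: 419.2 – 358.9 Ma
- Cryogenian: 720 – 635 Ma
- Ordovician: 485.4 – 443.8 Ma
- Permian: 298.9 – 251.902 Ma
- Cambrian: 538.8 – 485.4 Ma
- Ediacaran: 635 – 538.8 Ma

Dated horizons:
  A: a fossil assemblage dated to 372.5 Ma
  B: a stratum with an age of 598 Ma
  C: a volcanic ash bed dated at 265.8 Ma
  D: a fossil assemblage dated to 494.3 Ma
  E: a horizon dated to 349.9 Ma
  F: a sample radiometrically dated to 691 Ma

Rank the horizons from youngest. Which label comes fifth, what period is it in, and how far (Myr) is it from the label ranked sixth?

B, in the Ediacaran; 93 million years to F

Sorted youngest-first by Ma: C (265.8), E (349.9), A (372.5), D (494.3), B (598), F (691).
The fifth youngest is B at 598 Ma, which lies in 635–538.8 Ma: the Ediacaran.
The sixth youngest is F at 691 Ma; separation = |598 − 691| = 93 Myr.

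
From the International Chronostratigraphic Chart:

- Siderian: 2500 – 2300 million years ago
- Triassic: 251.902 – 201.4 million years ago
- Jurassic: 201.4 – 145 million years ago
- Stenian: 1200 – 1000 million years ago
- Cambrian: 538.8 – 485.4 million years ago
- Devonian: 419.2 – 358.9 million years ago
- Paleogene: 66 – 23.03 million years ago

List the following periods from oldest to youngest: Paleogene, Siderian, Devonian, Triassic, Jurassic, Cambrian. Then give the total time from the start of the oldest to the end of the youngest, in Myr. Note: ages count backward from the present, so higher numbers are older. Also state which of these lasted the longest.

Start ages (Ma): Siderian 2500, Cambrian 538.8, Devonian 419.2, Triassic 251.902, Jurassic 201.4, Paleogene 66.
Ordered oldest to youngest: Siderian, Cambrian, Devonian, Triassic, Jurassic, Paleogene.
Span = 2500 − 23.03 = 2476.97 Myr.
Durations: Jurassic 56.4, Triassic 50.502, Devonian 60.3, Cambrian 53.4, Paleogene 42.97, Siderian 200 → longest is Siderian (200 Myr).

Siderian, Cambrian, Devonian, Triassic, Jurassic, Paleogene; total span 2476.97 Myr; longest is Siderian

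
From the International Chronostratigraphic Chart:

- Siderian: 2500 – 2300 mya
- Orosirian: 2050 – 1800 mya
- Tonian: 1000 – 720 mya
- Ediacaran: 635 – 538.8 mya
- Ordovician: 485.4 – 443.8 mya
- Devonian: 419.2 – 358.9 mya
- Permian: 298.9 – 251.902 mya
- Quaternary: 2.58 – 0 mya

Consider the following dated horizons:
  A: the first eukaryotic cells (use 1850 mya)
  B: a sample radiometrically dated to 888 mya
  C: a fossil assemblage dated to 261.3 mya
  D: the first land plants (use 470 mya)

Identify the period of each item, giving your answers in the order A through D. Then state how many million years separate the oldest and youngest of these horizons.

Match each age against the start–end ranges in the excerpt: A = 1850 Ma → Orosirian (2050–1800); B = 888 Ma → Tonian (1000–720); C = 261.3 Ma → Permian (298.9–251.902); D = 470 Ma → Ordovician (485.4–443.8).
The largest age is 1850 Ma and the smallest is 261.3 Ma; their difference is 1588.7 Myr.

A — Orosirian; B — Tonian; C — Permian; D — Ordovician; span 1588.7 million years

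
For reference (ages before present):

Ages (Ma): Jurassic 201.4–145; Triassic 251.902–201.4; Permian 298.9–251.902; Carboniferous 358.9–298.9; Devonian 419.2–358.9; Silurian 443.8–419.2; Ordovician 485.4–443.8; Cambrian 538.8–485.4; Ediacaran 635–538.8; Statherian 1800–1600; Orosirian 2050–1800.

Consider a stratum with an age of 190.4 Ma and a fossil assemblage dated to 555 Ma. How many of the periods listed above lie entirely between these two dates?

7

555 Ma sits inside the Ediacaran (635–538.8) and 190.4 Ma inside the Jurassic (201.4–145); neither of those is wholly between the two dates.
The listed periods lying completely between them are Cambrian, Ordovician, Silurian, Devonian, Carboniferous, Permian, Triassic — 7 in all.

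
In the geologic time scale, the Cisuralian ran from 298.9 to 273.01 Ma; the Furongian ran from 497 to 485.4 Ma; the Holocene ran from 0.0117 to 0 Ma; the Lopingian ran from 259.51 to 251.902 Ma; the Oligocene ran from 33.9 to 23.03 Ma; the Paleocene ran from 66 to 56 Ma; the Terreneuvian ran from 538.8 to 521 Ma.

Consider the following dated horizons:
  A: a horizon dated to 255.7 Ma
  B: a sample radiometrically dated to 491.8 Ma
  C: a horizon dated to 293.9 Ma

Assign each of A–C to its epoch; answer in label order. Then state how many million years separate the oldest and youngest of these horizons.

Match each age against the start–end ranges in the excerpt: A = 255.7 Ma → Lopingian (259.51–251.902); B = 491.8 Ma → Furongian (497–485.4); C = 293.9 Ma → Cisuralian (298.9–273.01).
The largest age is 491.8 Ma and the smallest is 255.7 Ma; their difference is 236.1 Myr.

A — Lopingian; B — Furongian; C — Cisuralian; span 236.1 million years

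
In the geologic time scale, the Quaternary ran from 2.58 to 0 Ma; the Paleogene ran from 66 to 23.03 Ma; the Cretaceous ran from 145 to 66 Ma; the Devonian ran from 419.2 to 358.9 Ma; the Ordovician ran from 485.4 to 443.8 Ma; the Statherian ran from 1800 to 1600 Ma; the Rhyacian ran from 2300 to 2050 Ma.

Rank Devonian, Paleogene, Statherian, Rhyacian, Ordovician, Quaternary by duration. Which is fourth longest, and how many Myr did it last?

Durations: Devonian 60.3; Paleogene 42.97; Statherian 200; Rhyacian 250; Ordovician 41.6; Quaternary 2.58 Myr.
Sorted longest-first: Rhyacian (250), Statherian (200), Devonian (60.3), Paleogene (42.97), Ordovician (41.6), Quaternary (2.58).
The fourth longest is Paleogene at 42.97 Myr.

Paleogene, 42.97 million years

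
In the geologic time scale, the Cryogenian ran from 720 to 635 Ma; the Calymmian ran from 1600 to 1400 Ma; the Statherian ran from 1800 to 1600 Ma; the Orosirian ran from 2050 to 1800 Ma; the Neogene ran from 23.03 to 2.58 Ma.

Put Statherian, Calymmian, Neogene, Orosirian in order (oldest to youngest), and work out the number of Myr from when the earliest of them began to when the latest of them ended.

From the excerpt: Statherian 1800–1600; Calymmian 1600–1400; Neogene 23.03–2.58; Orosirian 2050–1800 (Ma).
Larger Ma is earlier, so the oldest is Orosirian and the youngest is Neogene; oldest to youngest: Orosirian, Statherian, Calymmian, Neogene.
Oldest start 2050 minus youngest end 2.58 gives 2047.42 Myr overall.

Orosirian → Statherian → Calymmian → Neogene; total span 2047.42 Myr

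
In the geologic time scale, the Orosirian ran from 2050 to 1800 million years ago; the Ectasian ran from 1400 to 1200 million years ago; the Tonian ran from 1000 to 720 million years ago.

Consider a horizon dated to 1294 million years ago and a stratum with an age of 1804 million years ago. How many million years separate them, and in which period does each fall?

510 million years apart; the first in the Ectasian, the second in the Orosirian

Elapsed time: 1804 − 1294 = 510 Myr.
1294 Ma lies within 1400–1200 Ma: Ectasian.
1804 Ma lies within 2050–1800 Ma: Orosirian.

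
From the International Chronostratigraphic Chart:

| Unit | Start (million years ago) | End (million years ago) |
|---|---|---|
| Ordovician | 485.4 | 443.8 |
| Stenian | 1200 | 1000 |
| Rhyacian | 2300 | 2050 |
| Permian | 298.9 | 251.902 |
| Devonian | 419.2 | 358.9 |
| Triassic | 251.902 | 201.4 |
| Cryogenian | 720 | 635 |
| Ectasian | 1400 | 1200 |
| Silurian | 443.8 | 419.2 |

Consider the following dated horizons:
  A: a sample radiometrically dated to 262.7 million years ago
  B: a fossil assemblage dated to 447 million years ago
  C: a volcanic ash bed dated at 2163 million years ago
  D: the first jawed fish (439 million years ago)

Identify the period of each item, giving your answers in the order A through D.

A — Permian; B — Ordovician; C — Rhyacian; D — Silurian

Match each age against the start–end ranges in the excerpt: A = 262.7 Ma → Permian (298.9–251.902); B = 447 Ma → Ordovician (485.4–443.8); C = 2163 Ma → Rhyacian (2300–2050); D = 439 Ma → Silurian (443.8–419.2).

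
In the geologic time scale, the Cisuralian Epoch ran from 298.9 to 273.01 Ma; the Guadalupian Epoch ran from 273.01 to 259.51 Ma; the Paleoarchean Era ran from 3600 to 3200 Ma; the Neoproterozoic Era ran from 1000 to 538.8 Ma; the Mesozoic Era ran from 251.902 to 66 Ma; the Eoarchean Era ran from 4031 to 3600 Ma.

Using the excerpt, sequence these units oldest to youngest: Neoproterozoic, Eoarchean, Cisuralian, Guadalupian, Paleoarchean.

Eoarchean → Paleoarchean → Neoproterozoic → Cisuralian → Guadalupian

The oldest of these is Eoarchean (starts 4031 Ma) and the youngest is Guadalupian (ends 259.51 Ma).
In between, by decreasing start age: Paleoarchean (3600), Neoproterozoic (1000), Cisuralian (298.9).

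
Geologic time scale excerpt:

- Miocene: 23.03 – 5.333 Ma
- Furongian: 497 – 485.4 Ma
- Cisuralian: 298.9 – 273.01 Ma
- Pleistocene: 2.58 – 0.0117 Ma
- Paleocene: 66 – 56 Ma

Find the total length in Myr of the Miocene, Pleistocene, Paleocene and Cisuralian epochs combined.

Each duration: Miocene = 17.697; Pleistocene = 2.5683; Paleocene = 10; Cisuralian = 25.89.
Sum: 17.697 + 2.5683 + 10 + 25.89 = 56.1553 Myr.

56.1553 million years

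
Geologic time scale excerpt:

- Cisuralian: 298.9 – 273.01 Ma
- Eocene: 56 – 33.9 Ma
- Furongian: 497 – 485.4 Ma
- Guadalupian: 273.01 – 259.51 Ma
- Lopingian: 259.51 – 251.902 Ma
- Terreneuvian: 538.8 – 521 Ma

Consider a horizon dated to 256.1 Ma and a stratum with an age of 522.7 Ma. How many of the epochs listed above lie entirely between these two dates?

3

522.7 Ma sits inside the Terreneuvian (538.8–521) and 256.1 Ma inside the Lopingian (259.51–251.902); neither of those is wholly between the two dates.
The listed epochs lying completely between them are Furongian, Cisuralian, Guadalupian — 3 in all.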